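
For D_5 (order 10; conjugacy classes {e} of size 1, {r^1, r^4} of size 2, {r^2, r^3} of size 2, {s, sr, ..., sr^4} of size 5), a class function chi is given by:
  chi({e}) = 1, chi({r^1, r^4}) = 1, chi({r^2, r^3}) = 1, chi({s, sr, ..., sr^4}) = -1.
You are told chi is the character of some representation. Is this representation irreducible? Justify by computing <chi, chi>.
Irreducible: <chi, chi> = 1.

Proof sketch: <chi, chi> = (1/|G|) sum_C |C| * |chi(C)|^2 = (1/10)[1*|1|^2 + 2*|1|^2 + 2*|1|^2 + 5*|-1|^2]
  = (1/10)[(1) + (2) + (2) + (5)] = 10/10 = 1.
A character is irreducible iff <chi, chi> = 1, so this representation is irreducible.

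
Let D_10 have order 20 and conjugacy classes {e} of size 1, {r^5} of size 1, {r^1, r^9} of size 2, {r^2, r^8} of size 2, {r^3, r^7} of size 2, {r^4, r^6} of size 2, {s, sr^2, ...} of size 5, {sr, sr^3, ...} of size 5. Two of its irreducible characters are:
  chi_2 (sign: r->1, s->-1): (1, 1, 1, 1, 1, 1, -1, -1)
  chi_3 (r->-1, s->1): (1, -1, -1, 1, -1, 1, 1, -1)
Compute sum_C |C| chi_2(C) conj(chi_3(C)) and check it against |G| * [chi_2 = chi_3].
Sum = 0; so <chi_2, chi_3> = 0 (distinct irreducibles are orthogonal).

Details: Compute term by term over conjugacy classes (|C| * chi_2(C) * conj(chi_3(C))):
  1*(1)*conj(1) + 1*(1)*conj(-1) + 2*(1)*conj(-1) + 2*(1)*conj(1) + 2*(1)*conj(-1) + 2*(1)*conj(1) + 5*(-1)*conj(1) + 5*(-1)*conj(-1)
  = (1) + (-1) + (-2) + (2) + (-2) + (2) + (-5) + (5)
  = 0.
Dividing by |G| = 20 gives 0/20 = 0, matching the row-orthogonality relation <chi_2, chi_3> = [chi_2 = chi_3].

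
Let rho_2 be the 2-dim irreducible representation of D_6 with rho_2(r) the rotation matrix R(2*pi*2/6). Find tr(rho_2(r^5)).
chi_{rho_2}(r^5) = 2*cos(2*pi*2*5/6) = -1

Proof sketch: rho_2(r^5) is rotation by angle 2*pi*2*5/6, whose trace is 2*cos(2*pi*2*5/6) = -1.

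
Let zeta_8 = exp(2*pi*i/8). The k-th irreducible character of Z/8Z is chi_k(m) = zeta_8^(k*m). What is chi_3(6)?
chi_3(6) = zeta_8^18 = I

Working: chi_3(6) = zeta_8^(3*6) = zeta_8^18. Since zeta_8^8 = 1, this equals zeta_8^2 = exp(2*pi*i*2/8) = I.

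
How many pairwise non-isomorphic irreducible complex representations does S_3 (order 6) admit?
3

Explanation: The number of irreducible complex representations of a finite group equals its number of conjugacy classes. Conjugacy classes in S_3 correspond to cycle types, i.e. partitions of 3; there are p(3) = 3 of them, so S_3 (order 6) has exactly 3 irreducible complex representations.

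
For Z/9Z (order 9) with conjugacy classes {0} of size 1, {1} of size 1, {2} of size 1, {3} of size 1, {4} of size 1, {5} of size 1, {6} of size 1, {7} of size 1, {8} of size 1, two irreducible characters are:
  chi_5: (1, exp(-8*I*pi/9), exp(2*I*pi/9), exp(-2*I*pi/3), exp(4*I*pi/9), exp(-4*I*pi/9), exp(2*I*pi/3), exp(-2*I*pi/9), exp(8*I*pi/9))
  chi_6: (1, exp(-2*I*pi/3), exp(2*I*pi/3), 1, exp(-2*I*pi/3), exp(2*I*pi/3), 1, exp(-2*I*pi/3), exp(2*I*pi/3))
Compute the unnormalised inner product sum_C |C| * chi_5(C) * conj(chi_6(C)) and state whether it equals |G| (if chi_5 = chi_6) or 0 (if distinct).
Sum = 0; so <chi_5, chi_6> = 0 (distinct irreducibles are orthogonal).

Argument: Compute term by term over conjugacy classes (|C| * chi_5(C) * conj(chi_6(C))):
  1*(1)*conj(1) + 1*(exp(-8*I*pi/9))*conj(exp(-2*I*pi/3)) + 1*(exp(2*I*pi/9))*conj(exp(2*I*pi/3)) + 1*(exp(-2*I*pi/3))*conj(1) + 1*(exp(4*I*pi/9))*conj(exp(-2*I*pi/3)) + 1*(exp(-4*I*pi/9))*conj(exp(2*I*pi/3)) + 1*(exp(2*I*pi/3))*conj(1) + 1*(exp(-2*I*pi/9))*conj(exp(-2*I*pi/3)) + 1*(exp(8*I*pi/9))*conj(exp(2*I*pi/3))
  = (1) + (exp(-2*I*pi/9)) + (exp(-4*I*pi/9)) + (exp(-2*I*pi/3)) + (exp(-8*I*pi/9)) + (exp(8*I*pi/9)) + (exp(2*I*pi/3)) + (exp(4*I*pi/9)) + (exp(2*I*pi/9))
  = 0.
(Exp terms are combined using exp(i*s)*conj(exp(i*t)) = exp(i*(s-t)), and sums of them are collapsed using the identity that for every m > 1 the m distinct m-th roots of unity sum to 0, e.g. 1 + exp(2*I*pi/3) + exp(-2*I*pi/3) = 0.)
Dividing by |G| = 9 gives 0/9 = 0, matching the row-orthogonality relation <chi_5, chi_6> = [chi_5 = chi_6].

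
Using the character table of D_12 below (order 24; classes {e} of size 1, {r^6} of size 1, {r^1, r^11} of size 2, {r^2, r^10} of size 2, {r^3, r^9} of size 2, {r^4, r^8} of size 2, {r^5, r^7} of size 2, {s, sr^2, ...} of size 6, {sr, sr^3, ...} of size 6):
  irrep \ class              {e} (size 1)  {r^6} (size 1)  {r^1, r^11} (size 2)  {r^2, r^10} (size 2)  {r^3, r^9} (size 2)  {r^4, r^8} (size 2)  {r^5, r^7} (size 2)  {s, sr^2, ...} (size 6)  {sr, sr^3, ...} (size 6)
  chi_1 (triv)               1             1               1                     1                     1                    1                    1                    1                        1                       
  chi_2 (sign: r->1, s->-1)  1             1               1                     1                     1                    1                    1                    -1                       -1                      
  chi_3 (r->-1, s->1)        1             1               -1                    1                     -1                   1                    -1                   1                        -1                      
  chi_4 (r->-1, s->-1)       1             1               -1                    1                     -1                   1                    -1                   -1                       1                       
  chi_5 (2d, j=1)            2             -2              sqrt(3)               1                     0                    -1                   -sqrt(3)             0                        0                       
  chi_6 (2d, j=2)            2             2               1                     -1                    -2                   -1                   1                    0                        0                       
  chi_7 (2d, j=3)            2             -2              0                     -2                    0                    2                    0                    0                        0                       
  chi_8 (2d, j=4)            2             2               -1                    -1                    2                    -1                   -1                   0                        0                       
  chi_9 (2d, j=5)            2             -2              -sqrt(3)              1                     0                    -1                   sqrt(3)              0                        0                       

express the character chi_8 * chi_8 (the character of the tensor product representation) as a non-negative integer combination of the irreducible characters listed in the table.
chi_8 tensor chi_8 = chi_1 + chi_2 + chi_8 (all other irreducibles have multiplicity 0).

The character of a tensor product is the pointwise product (chi_8 * chi_8)(C) = chi_8(C) * chi_8(C):
  {e}: (2)*(2), {r^6}: (2)*(2), {r^1, r^11}: (-1)*(-1), {r^2, r^10}: (-1)*(-1), {r^3, r^9}: (2)*(2), {r^4, r^8}: (-1)*(-1), {r^5, r^7}: (-1)*(-1), {s, sr^2, ...}: (0)*(0), {sr, sr^3, ...}: (0)*(0)
so (chi_8 * chi_8) takes values
  {e} -> 4, {r^6} -> 4, {r^1, r^11} -> 1, {r^2, r^10} -> 1, {r^3, r^9} -> 4, {r^4, r^8} -> 1, {r^5, r^7} -> 1, {s, sr^2, ...} -> 0, {sr, sr^3, ...} -> 0.
Now take the inner product of this character with each irreducible chi from the table, <chi_8*chi_8, chi> = (1/24) sum_C |C| (chi_8*chi_8)(C) conj(chi(C)):
  <chi_8*chi_8, chi_1> = (1/24)[1*(4)*conj(1) + 1*(4)*conj(1) + 2*(1)*conj(1) + 2*(1)*conj(1) + 2*(4)*conj(1) + 2*(1)*conj(1) + 2*(1)*conj(1) + 6*(0)*conj(1) + 6*(0)*conj(1)]
      = (1/24)[(4) + (4) + (2) + (2) + (8) + (2) + (2) + (0) + (0)] = 24/24 = 1
  <chi_8*chi_8, chi_2> = (1/24)[1*(4)*conj(1) + 1*(4)*conj(1) + 2*(1)*conj(1) + 2*(1)*conj(1) + 2*(4)*conj(1) + 2*(1)*conj(1) + 2*(1)*conj(1) + 6*(0)*conj(-1) + 6*(0)*conj(-1)]
      = (1/24)[(4) + (4) + (2) + (2) + (8) + (2) + (2) + (0) + (0)] = 24/24 = 1
  <chi_8*chi_8, chi_3> = (1/24)[1*(4)*conj(1) + 1*(4)*conj(1) + 2*(1)*conj(-1) + 2*(1)*conj(1) + 2*(4)*conj(-1) + 2*(1)*conj(1) + 2*(1)*conj(-1) + 6*(0)*conj(1) + 6*(0)*conj(-1)]
      = (1/24)[(4) + (4) + (-2) + (2) + (-8) + (2) + (-2) + (0) + (0)] = 0/24 = 0
  <chi_8*chi_8, chi_4> = (1/24)[1*(4)*conj(1) + 1*(4)*conj(1) + 2*(1)*conj(-1) + 2*(1)*conj(1) + 2*(4)*conj(-1) + 2*(1)*conj(1) + 2*(1)*conj(-1) + 6*(0)*conj(-1) + 6*(0)*conj(1)]
      = (1/24)[(4) + (4) + (-2) + (2) + (-8) + (2) + (-2) + (0) + (0)] = 0/24 = 0
  <chi_8*chi_8, chi_5> = (1/24)[1*(4)*conj(2) + 1*(4)*conj(-2) + 2*(1)*conj(sqrt(3)) + 2*(1)*conj(1) + 2*(4)*conj(0) + 2*(1)*conj(-1) + 2*(1)*conj(-sqrt(3)) + 6*(0)*conj(0) + 6*(0)*conj(0)]
      = (1/24)[(8) + (-8) + (2*sqrt(3)) + (2) + (0) + (-2) + (-2*sqrt(3)) + (0) + (0)] = 0/24 = 0
  <chi_8*chi_8, chi_6> = (1/24)[1*(4)*conj(2) + 1*(4)*conj(2) + 2*(1)*conj(1) + 2*(1)*conj(-1) + 2*(4)*conj(-2) + 2*(1)*conj(-1) + 2*(1)*conj(1) + 6*(0)*conj(0) + 6*(0)*conj(0)]
      = (1/24)[(8) + (8) + (2) + (-2) + (-16) + (-2) + (2) + (0) + (0)] = 0/24 = 0
  <chi_8*chi_8, chi_7> = (1/24)[1*(4)*conj(2) + 1*(4)*conj(-2) + 2*(1)*conj(0) + 2*(1)*conj(-2) + 2*(4)*conj(0) + 2*(1)*conj(2) + 2*(1)*conj(0) + 6*(0)*conj(0) + 6*(0)*conj(0)]
      = (1/24)[(8) + (-8) + (0) + (-4) + (0) + (4) + (0) + (0) + (0)] = 0/24 = 0
  <chi_8*chi_8, chi_8> = (1/24)[1*(4)*conj(2) + 1*(4)*conj(2) + 2*(1)*conj(-1) + 2*(1)*conj(-1) + 2*(4)*conj(2) + 2*(1)*conj(-1) + 2*(1)*conj(-1) + 6*(0)*conj(0) + 6*(0)*conj(0)]
      = (1/24)[(8) + (8) + (-2) + (-2) + (16) + (-2) + (-2) + (0) + (0)] = 24/24 = 1
  <chi_8*chi_8, chi_9> = (1/24)[1*(4)*conj(2) + 1*(4)*conj(-2) + 2*(1)*conj(-sqrt(3)) + 2*(1)*conj(1) + 2*(4)*conj(0) + 2*(1)*conj(-1) + 2*(1)*conj(sqrt(3)) + 6*(0)*conj(0) + 6*(0)*conj(0)]
      = (1/24)[(8) + (-8) + (-2*sqrt(3)) + (2) + (0) + (-2) + (2*sqrt(3)) + (0) + (0)] = 0/24 = 0
Hence the multiplicities are chi_1: 1, chi_2: 1, chi_8: 1. Dimension check: dim(chi_8)*dim(chi_8) = 2*2 = 4 and sum (mult * dim) = 1*1 + 1*1 + 1*2 = 4.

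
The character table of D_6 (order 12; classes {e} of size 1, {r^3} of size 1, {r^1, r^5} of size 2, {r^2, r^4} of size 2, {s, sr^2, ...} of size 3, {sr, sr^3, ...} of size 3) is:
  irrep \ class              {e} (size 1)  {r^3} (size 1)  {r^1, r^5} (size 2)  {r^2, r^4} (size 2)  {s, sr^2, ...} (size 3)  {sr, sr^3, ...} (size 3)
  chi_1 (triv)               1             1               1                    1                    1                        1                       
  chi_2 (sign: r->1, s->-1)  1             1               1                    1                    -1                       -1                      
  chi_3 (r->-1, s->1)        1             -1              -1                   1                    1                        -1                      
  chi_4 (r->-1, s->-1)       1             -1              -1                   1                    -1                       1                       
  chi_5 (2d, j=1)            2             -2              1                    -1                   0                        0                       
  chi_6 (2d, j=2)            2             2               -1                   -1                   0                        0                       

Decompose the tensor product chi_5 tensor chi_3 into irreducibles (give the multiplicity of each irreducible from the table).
chi_5 tensor chi_3 = chi_6 (all other irreducibles have multiplicity 0).

Argument: The character of a tensor product is the pointwise product (chi_5 * chi_3)(C) = chi_5(C) * chi_3(C):
  {e}: (2)*(1), {r^3}: (-2)*(-1), {r^1, r^5}: (1)*(-1), {r^2, r^4}: (-1)*(1), {s, sr^2, ...}: (0)*(1), {sr, sr^3, ...}: (0)*(-1)
so (chi_5 * chi_3) takes values
  {e} -> 2, {r^3} -> 2, {r^1, r^5} -> -1, {r^2, r^4} -> -1, {s, sr^2, ...} -> 0, {sr, sr^3, ...} -> 0.
Now take the inner product of this character with each irreducible chi from the table, <chi_5*chi_3, chi> = (1/12) sum_C |C| (chi_5*chi_3)(C) conj(chi(C)):
  <chi_5*chi_3, chi_1> = (1/12)[1*(2)*conj(1) + 1*(2)*conj(1) + 2*(-1)*conj(1) + 2*(-1)*conj(1) + 3*(0)*conj(1) + 3*(0)*conj(1)]
      = (1/12)[(2) + (2) + (-2) + (-2) + (0) + (0)] = 0/12 = 0
  <chi_5*chi_3, chi_2> = (1/12)[1*(2)*conj(1) + 1*(2)*conj(1) + 2*(-1)*conj(1) + 2*(-1)*conj(1) + 3*(0)*conj(-1) + 3*(0)*conj(-1)]
      = (1/12)[(2) + (2) + (-2) + (-2) + (0) + (0)] = 0/12 = 0
  <chi_5*chi_3, chi_3> = (1/12)[1*(2)*conj(1) + 1*(2)*conj(-1) + 2*(-1)*conj(-1) + 2*(-1)*conj(1) + 3*(0)*conj(1) + 3*(0)*conj(-1)]
      = (1/12)[(2) + (-2) + (2) + (-2) + (0) + (0)] = 0/12 = 0
  <chi_5*chi_3, chi_4> = (1/12)[1*(2)*conj(1) + 1*(2)*conj(-1) + 2*(-1)*conj(-1) + 2*(-1)*conj(1) + 3*(0)*conj(-1) + 3*(0)*conj(1)]
      = (1/12)[(2) + (-2) + (2) + (-2) + (0) + (0)] = 0/12 = 0
  <chi_5*chi_3, chi_5> = (1/12)[1*(2)*conj(2) + 1*(2)*conj(-2) + 2*(-1)*conj(1) + 2*(-1)*conj(-1) + 3*(0)*conj(0) + 3*(0)*conj(0)]
      = (1/12)[(4) + (-4) + (-2) + (2) + (0) + (0)] = 0/12 = 0
  <chi_5*chi_3, chi_6> = (1/12)[1*(2)*conj(2) + 1*(2)*conj(2) + 2*(-1)*conj(-1) + 2*(-1)*conj(-1) + 3*(0)*conj(0) + 3*(0)*conj(0)]
      = (1/12)[(4) + (4) + (2) + (2) + (0) + (0)] = 12/12 = 1
Hence the multiplicities are chi_6: 1. Dimension check: dim(chi_5)*dim(chi_3) = 2*1 = 2 and sum (mult * dim) = 1*2 = 2.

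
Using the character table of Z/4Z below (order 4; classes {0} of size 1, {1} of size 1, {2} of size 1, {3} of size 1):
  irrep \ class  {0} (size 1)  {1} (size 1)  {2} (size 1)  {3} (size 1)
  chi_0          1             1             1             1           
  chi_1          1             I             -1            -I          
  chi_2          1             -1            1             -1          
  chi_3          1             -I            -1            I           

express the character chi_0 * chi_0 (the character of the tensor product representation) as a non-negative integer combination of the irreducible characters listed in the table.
chi_0 tensor chi_0 = chi_0 (all other irreducibles have multiplicity 0).

Justification: The character of a tensor product is the pointwise product (chi_0 * chi_0)(C) = chi_0(C) * chi_0(C):
  {0}: (1)*(1), {1}: (1)*(1), {2}: (1)*(1), {3}: (1)*(1)
so (chi_0 * chi_0) takes values
  {0} -> 1, {1} -> 1, {2} -> 1, {3} -> 1.
Now take the inner product of this character with each irreducible chi from the table, <chi_0*chi_0, chi> = (1/4) sum_C |C| (chi_0*chi_0)(C) conj(chi(C)):
  <chi_0*chi_0, chi_0> = (1/4)[1*(1)*conj(1) + 1*(1)*conj(1) + 1*(1)*conj(1) + 1*(1)*conj(1)]
      = (1/4)[(1) + (1) + (1) + (1)] = 4/4 = 1
  <chi_0*chi_0, chi_1> = (1/4)[1*(1)*conj(1) + 1*(1)*conj(I) + 1*(1)*conj(-1) + 1*(1)*conj(-I)]
      = (1/4)[(1) + (-I) + (-1) + (I)] = 0/4 = 0
  <chi_0*chi_0, chi_2> = (1/4)[1*(1)*conj(1) + 1*(1)*conj(-1) + 1*(1)*conj(1) + 1*(1)*conj(-1)]
      = (1/4)[(1) + (-1) + (1) + (-1)] = 0/4 = 0
  <chi_0*chi_0, chi_3> = (1/4)[1*(1)*conj(1) + 1*(1)*conj(-I) + 1*(1)*conj(-1) + 1*(1)*conj(I)]
      = (1/4)[(1) + (I) + (-1) + (-I)] = 0/4 = 0
(Exp terms are combined using exp(i*s)*conj(exp(i*t)) = exp(i*(s-t)), and sums of them are collapsed using the identity that for every m > 1 the m distinct m-th roots of unity sum to 0, e.g. 1 + exp(2*I*pi/3) + exp(-2*I*pi/3) = 0.)
Hence the multiplicities are chi_0: 1. Dimension check: dim(chi_0)*dim(chi_0) = 1*1 = 1 and sum (mult * dim) = 1*1 = 1.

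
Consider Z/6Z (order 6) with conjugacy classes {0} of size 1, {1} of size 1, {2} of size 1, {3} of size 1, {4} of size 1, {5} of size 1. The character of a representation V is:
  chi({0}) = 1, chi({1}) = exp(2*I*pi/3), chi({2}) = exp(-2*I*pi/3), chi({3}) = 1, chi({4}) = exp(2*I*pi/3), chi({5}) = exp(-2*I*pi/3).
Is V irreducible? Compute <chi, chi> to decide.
Irreducible: <chi, chi> = 1.

Explanation: <chi, chi> = (1/|G|) sum_C |C| * |chi(C)|^2 = (1/6)[1*|1|^2 + 1*|exp(2*I*pi/3)|^2 + 1*|exp(-2*I*pi/3)|^2 + 1*|1|^2 + 1*|exp(2*I*pi/3)|^2 + 1*|exp(-2*I*pi/3)|^2]
  = (1/6)[(1) + (1) + (1) + (1) + (1) + (1)] = 6/6 = 1.
(Exp terms are combined using exp(i*s)*conj(exp(i*t)) = exp(i*(s-t)), and sums of them are collapsed using the identity that for every m > 1 the m distinct m-th roots of unity sum to 0, e.g. 1 + exp(2*I*pi/3) + exp(-2*I*pi/3) = 0.)
A character is irreducible iff <chi, chi> = 1, so this representation is irreducible.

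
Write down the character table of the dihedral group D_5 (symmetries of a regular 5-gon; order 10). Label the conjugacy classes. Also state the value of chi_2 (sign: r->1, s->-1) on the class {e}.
Conjugacy classes: {e} of size 1, {r^1, r^4} of size 2, {r^2, r^3} of size 2, {s, sr, ..., sr^4} of size 5.
Character table:
  irrep \ class              {e} (size 1)  {r^1, r^4} (size 2)  {r^2, r^3} (size 2)  {s, sr, ..., sr^4} (size 5)
  chi_1 (triv)               1             1                    1                    1                          
  chi_2 (sign: r->1, s->-1)  1             1                    1                    -1                         
  chi_3 (2d, j=1)            2             -1/2 + sqrt(5)/2     -sqrt(5)/2 - 1/2     0                          
  chi_4 (2d, j=2)            2             -sqrt(5)/2 - 1/2     -1/2 + sqrt(5)/2     0                          

Spot check: chi_2 (sign: r->1, s->-1) on {e} = 1.

Working: D_5 has order 2*5 = 10 with 4 conjugacy classes, hence 4 irreducibles. Sum of squared dims 1 + 1 + 4 + 4 = 10 = |G|. Linear characters come from the abelianisation; the 2-dimensional irreps have character r^k -> 2*cos(2*pi*j*k/5), reflections -> 0.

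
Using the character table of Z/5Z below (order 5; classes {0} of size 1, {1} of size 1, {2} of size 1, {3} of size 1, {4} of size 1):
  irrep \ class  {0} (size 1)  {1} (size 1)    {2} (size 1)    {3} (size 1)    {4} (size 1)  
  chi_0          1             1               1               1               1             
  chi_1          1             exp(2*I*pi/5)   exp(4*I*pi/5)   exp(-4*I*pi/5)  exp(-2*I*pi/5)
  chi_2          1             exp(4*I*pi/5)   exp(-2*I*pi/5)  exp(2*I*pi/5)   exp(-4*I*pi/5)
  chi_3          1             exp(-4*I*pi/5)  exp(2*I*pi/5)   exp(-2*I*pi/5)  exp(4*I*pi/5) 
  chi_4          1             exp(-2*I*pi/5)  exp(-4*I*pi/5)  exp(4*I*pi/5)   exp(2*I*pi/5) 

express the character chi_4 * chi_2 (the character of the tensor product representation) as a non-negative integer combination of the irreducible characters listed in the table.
chi_4 tensor chi_2 = chi_1 (all other irreducibles have multiplicity 0).

Justification: The character of a tensor product is the pointwise product (chi_4 * chi_2)(C) = chi_4(C) * chi_2(C):
  {0}: (1)*(1), {1}: (exp(-2*I*pi/5))*(exp(4*I*pi/5)), {2}: (exp(-4*I*pi/5))*(exp(-2*I*pi/5)), {3}: (exp(4*I*pi/5))*(exp(2*I*pi/5)), {4}: (exp(2*I*pi/5))*(exp(-4*I*pi/5))
so (chi_4 * chi_2) takes values
  {0} -> 1, {1} -> exp(2*I*pi/5), {2} -> exp(4*I*pi/5), {3} -> exp(-4*I*pi/5), {4} -> exp(-2*I*pi/5).
Now take the inner product of this character with each irreducible chi from the table, <chi_4*chi_2, chi> = (1/5) sum_C |C| (chi_4*chi_2)(C) conj(chi(C)):
  <chi_4*chi_2, chi_0> = (1/5)[1*(1)*conj(1) + 1*(exp(2*I*pi/5))*conj(1) + 1*(exp(4*I*pi/5))*conj(1) + 1*(exp(-4*I*pi/5))*conj(1) + 1*(exp(-2*I*pi/5))*conj(1)]
      = (1/5)[(1) + (exp(2*I*pi/5)) + (exp(4*I*pi/5)) + (exp(-4*I*pi/5)) + (exp(-2*I*pi/5))] = 0/5 = 0
  <chi_4*chi_2, chi_1> = (1/5)[1*(1)*conj(1) + 1*(exp(2*I*pi/5))*conj(exp(2*I*pi/5)) + 1*(exp(4*I*pi/5))*conj(exp(4*I*pi/5)) + 1*(exp(-4*I*pi/5))*conj(exp(-4*I*pi/5)) + 1*(exp(-2*I*pi/5))*conj(exp(-2*I*pi/5))]
      = (1/5)[(1) + (1) + (1) + (1) + (1)] = 5/5 = 1
  <chi_4*chi_2, chi_2> = (1/5)[1*(1)*conj(1) + 1*(exp(2*I*pi/5))*conj(exp(4*I*pi/5)) + 1*(exp(4*I*pi/5))*conj(exp(-2*I*pi/5)) + 1*(exp(-4*I*pi/5))*conj(exp(2*I*pi/5)) + 1*(exp(-2*I*pi/5))*conj(exp(-4*I*pi/5))]
      = (1/5)[(1) + (exp(-2*I*pi/5)) + (exp(-4*I*pi/5)) + (exp(4*I*pi/5)) + (exp(2*I*pi/5))] = 0/5 = 0
  <chi_4*chi_2, chi_3> = (1/5)[1*(1)*conj(1) + 1*(exp(2*I*pi/5))*conj(exp(-4*I*pi/5)) + 1*(exp(4*I*pi/5))*conj(exp(2*I*pi/5)) + 1*(exp(-4*I*pi/5))*conj(exp(-2*I*pi/5)) + 1*(exp(-2*I*pi/5))*conj(exp(4*I*pi/5))]
      = (1/5)[(1) + (exp(-4*I*pi/5)) + (exp(2*I*pi/5)) + (exp(-2*I*pi/5)) + (exp(4*I*pi/5))] = 0/5 = 0
  <chi_4*chi_2, chi_4> = (1/5)[1*(1)*conj(1) + 1*(exp(2*I*pi/5))*conj(exp(-2*I*pi/5)) + 1*(exp(4*I*pi/5))*conj(exp(-4*I*pi/5)) + 1*(exp(-4*I*pi/5))*conj(exp(4*I*pi/5)) + 1*(exp(-2*I*pi/5))*conj(exp(2*I*pi/5))]
      = (1/5)[(1) + (exp(4*I*pi/5)) + (exp(-2*I*pi/5)) + (exp(2*I*pi/5)) + (exp(-4*I*pi/5))] = 0/5 = 0
(Exp terms are combined using exp(i*s)*conj(exp(i*t)) = exp(i*(s-t)), and sums of them are collapsed using the identity that for every m > 1 the m distinct m-th roots of unity sum to 0, e.g. 1 + exp(2*I*pi/3) + exp(-2*I*pi/3) = 0.)
Hence the multiplicities are chi_1: 1. Dimension check: dim(chi_4)*dim(chi_2) = 1*1 = 1 and sum (mult * dim) = 1*1 = 1.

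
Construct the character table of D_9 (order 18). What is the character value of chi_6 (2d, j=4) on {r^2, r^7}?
Conjugacy classes: {e} of size 1, {r^1, r^8} of size 2, {r^2, r^7} of size 2, {r^3, r^6} of size 2, {r^4, r^5} of size 2, {s, sr, ..., sr^8} of size 9.
Character table:
  irrep \ class              {e} (size 1)  {r^1, r^8} (size 2)  {r^2, r^7} (size 2)  {r^3, r^6} (size 2)  {r^4, r^5} (size 2)  {s, sr, ..., sr^8} (size 9)
  chi_1 (triv)               1             1                    1                    1                    1                    1                          
  chi_2 (sign: r->1, s->-1)  1             1                    1                    1                    1                    -1                         
  chi_3 (2d, j=1)            2             2*cos(2*pi/9)        2*cos(4*pi/9)        -1                   -2*cos(pi/9)         0                          
  chi_4 (2d, j=2)            2             2*cos(4*pi/9)        -2*cos(pi/9)         -1                   2*cos(2*pi/9)        0                          
  chi_5 (2d, j=3)            2             -1                   -1                   2                    -1                   0                          
  chi_6 (2d, j=4)            2             -2*cos(pi/9)         2*cos(2*pi/9)        -1                   2*cos(4*pi/9)        0                          

Spot check: chi_6 (2d, j=4) on {r^2, r^7} = 2*cos(2*pi/9).

Derivation: D_9 has order 2*9 = 18 with 6 conjugacy classes, hence 6 irreducibles. Sum of squared dims 1 + 1 + 4 + 4 + 4 + 4 = 18 = |G|. Linear characters come from the abelianisation; the 2-dimensional irreps have character r^k -> 2*cos(2*pi*j*k/9), reflections -> 0.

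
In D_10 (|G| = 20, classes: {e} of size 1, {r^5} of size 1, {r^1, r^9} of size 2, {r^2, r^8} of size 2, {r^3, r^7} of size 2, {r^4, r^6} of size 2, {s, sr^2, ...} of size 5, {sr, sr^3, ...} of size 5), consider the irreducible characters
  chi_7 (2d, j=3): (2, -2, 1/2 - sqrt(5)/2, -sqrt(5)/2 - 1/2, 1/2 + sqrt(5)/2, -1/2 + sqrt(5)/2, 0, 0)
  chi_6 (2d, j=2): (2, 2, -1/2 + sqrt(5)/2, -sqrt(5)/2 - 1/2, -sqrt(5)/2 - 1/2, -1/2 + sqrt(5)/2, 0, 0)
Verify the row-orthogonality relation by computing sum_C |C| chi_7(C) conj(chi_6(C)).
Sum = 0; so <chi_7, chi_6> = 0 (distinct irreducibles are orthogonal).

Derivation: Compute term by term over conjugacy classes (|C| * chi_7(C) * conj(chi_6(C))):
  1*(2)*conj(2) + 1*(-2)*conj(2) + 2*(1/2 - sqrt(5)/2)*conj(-1/2 + sqrt(5)/2) + 2*(-sqrt(5)/2 - 1/2)*conj(-sqrt(5)/2 - 1/2) + 2*(1/2 + sqrt(5)/2)*conj(-sqrt(5)/2 - 1/2) + 2*(-1/2 + sqrt(5)/2)*conj(-1/2 + sqrt(5)/2) + 5*(0)*conj(0) + 5*(0)*conj(0)
  = (4) + (-4) + (-3 + sqrt(5)) + (sqrt(5) + 3) + (-3 - sqrt(5)) + (3 - sqrt(5)) + (0) + (0)
  = 0.
Dividing by |G| = 20 gives 0/20 = 0, matching the row-orthogonality relation <chi_7, chi_6> = [chi_7 = chi_6].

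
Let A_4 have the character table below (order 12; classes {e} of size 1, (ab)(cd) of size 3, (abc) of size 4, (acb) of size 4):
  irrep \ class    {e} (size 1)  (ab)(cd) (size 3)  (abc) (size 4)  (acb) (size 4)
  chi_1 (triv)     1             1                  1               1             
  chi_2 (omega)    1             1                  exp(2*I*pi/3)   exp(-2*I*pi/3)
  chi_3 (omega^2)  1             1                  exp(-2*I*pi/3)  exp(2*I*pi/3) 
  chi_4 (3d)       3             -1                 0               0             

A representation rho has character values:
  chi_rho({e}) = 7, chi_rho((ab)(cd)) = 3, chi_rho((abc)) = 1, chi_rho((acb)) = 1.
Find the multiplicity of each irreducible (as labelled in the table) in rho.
Multiplicities: chi_1: 2, chi_2: 1, chi_3: 1, chi_4: 1.

Reasoning: Use <chi_rho, chi> = (1/|G|) sum_C |C| * chi_rho(C) * conj(chi(C)) with |G| = 12 for each irreducible chi in the table:
  <chi_rho, chi_1> = (1/12)[1*(7)*conj(1) + 3*(3)*conj(1) + 4*(1)*conj(1) + 4*(1)*conj(1)]
      = (1/12)[(7) + (9) + (4) + (4)] = 24/12 = 2
  <chi_rho, chi_2> = (1/12)[1*(7)*conj(1) + 3*(3)*conj(1) + 4*(1)*conj(exp(2*I*pi/3)) + 4*(1)*conj(exp(-2*I*pi/3))]
      = (1/12)[(7) + (9) + (4 + 8*exp(-2*I*pi/3) + 4*exp(2*I*pi/3)) + (4 + 4*exp(-2*I*pi/3) + 8*exp(2*I*pi/3))] = 12/12 = 1
  <chi_rho, chi_3> = (1/12)[1*(7)*conj(1) + 3*(3)*conj(1) + 4*(1)*conj(exp(-2*I*pi/3)) + 4*(1)*conj(exp(2*I*pi/3))]
      = (1/12)[(7) + (9) + (4 + 4*exp(-2*I*pi/3) + 8*exp(2*I*pi/3)) + (4 + 8*exp(-2*I*pi/3) + 4*exp(2*I*pi/3))] = 12/12 = 1
  <chi_rho, chi_4> = (1/12)[1*(7)*conj(3) + 3*(3)*conj(-1) + 4*(1)*conj(0) + 4*(1)*conj(0)]
      = (1/12)[(21) + (-9) + (0) + (0)] = 12/12 = 1
(Exp terms are combined using exp(i*s)*conj(exp(i*t)) = exp(i*(s-t)), and sums of them are collapsed using the identity that for every m > 1 the m distinct m-th roots of unity sum to 0, e.g. 1 + exp(2*I*pi/3) + exp(-2*I*pi/3) = 0.)
Dimension check: dim(rho) = sum (mult * dim) = 2*1 + 1*1 + 1*1 + 1*3 = 7 = chi_rho(e) = 7.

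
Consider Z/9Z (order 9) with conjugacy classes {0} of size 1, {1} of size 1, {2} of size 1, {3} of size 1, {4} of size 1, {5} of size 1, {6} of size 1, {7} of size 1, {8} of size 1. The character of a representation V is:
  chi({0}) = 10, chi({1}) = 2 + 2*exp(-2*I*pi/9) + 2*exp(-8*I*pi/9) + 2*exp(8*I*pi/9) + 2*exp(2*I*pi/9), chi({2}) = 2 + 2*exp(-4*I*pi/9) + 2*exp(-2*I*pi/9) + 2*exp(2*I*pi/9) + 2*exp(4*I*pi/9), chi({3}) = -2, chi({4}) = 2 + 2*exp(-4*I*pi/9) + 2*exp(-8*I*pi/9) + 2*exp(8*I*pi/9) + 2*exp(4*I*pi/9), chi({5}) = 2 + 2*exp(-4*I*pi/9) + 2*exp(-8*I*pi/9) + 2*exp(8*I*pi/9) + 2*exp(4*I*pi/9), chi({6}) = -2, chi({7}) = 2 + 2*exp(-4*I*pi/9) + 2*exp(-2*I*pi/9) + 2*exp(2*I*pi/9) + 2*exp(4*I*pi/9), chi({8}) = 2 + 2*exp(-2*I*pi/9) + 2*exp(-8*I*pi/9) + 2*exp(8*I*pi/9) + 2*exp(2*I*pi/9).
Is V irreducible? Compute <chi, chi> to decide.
Not irreducible (reducible): <chi, chi> = 20 > 1.

Details: <chi, chi> = (1/|G|) sum_C |C| * |chi(C)|^2 = (1/9)[1*|10|^2 + 1*|2 + 2*exp(-2*I*pi/9) + 2*exp(-8*I*pi/9) + 2*exp(8*I*pi/9) + 2*exp(2*I*pi/9)|^2 + 1*|2 + 2*exp(-4*I*pi/9) + 2*exp(-2*I*pi/9) + 2*exp(2*I*pi/9) + 2*exp(4*I*pi/9)|^2 + 1*|-2|^2 + 1*|2 + 2*exp(-4*I*pi/9) + 2*exp(-8*I*pi/9) + 2*exp(8*I*pi/9) + 2*exp(4*I*pi/9)|^2 + 1*|2 + 2*exp(-4*I*pi/9) + 2*exp(-8*I*pi/9) + 2*exp(8*I*pi/9) + 2*exp(4*I*pi/9)|^2 + 1*|-2|^2 + 1*|2 + 2*exp(-4*I*pi/9) + 2*exp(-2*I*pi/9) + 2*exp(2*I*pi/9) + 2*exp(4*I*pi/9)|^2 + 1*|2 + 2*exp(-2*I*pi/9) + 2*exp(-8*I*pi/9) + 2*exp(8*I*pi/9) + 2*exp(2*I*pi/9)|^2]
  = (1/9)[(100) + (20 + 12*exp(-2*I*pi/9) + 8*exp(-2*I*pi/3) + 16*exp(-8*I*pi/9) + 4*exp(-4*I*pi/9) + 4*exp(4*I*pi/9) + 16*exp(8*I*pi/9) + 8*exp(2*I*pi/3) + 12*exp(2*I*pi/9)) + (20 + 12*exp(-4*I*pi/9) + 16*exp(-2*I*pi/9) + 8*exp(-2*I*pi/3) + 4*exp(-8*I*pi/9) + 4*exp(8*I*pi/9) + 8*exp(2*I*pi/3) + 16*exp(2*I*pi/9) + 12*exp(4*I*pi/9)) + (4) + (20 + 16*exp(-4*I*pi/9) + 8*exp(-2*I*pi/3) + 12*exp(-8*I*pi/9) + 4*exp(-2*I*pi/9) + 4*exp(2*I*pi/9) + 12*exp(8*I*pi/9) + 8*exp(2*I*pi/3) + 16*exp(4*I*pi/9)) + (20 + 16*exp(-4*I*pi/9) + 8*exp(-2*I*pi/3) + 12*exp(-8*I*pi/9) + 4*exp(-2*I*pi/9) + 4*exp(2*I*pi/9) + 12*exp(8*I*pi/9) + 8*exp(2*I*pi/3) + 16*exp(4*I*pi/9)) + (4) + (20 + 12*exp(-4*I*pi/9) + 16*exp(-2*I*pi/9) + 8*exp(-2*I*pi/3) + 4*exp(-8*I*pi/9) + 4*exp(8*I*pi/9) + 8*exp(2*I*pi/3) + 16*exp(2*I*pi/9) + 12*exp(4*I*pi/9)) + (20 + 12*exp(-2*I*pi/9) + 8*exp(-2*I*pi/3) + 16*exp(-8*I*pi/9) + 4*exp(-4*I*pi/9) + 4*exp(4*I*pi/9) + 16*exp(8*I*pi/9) + 8*exp(2*I*pi/3) + 12*exp(2*I*pi/9))] = 180/9 = 20.
(Exp terms are combined using exp(i*s)*conj(exp(i*t)) = exp(i*(s-t)), and sums of them are collapsed using the identity that for every m > 1 the m distinct m-th roots of unity sum to 0, e.g. 1 + exp(2*I*pi/3) + exp(-2*I*pi/3) = 0.)
A character is irreducible iff <chi, chi> = 1, so this representation is reducible.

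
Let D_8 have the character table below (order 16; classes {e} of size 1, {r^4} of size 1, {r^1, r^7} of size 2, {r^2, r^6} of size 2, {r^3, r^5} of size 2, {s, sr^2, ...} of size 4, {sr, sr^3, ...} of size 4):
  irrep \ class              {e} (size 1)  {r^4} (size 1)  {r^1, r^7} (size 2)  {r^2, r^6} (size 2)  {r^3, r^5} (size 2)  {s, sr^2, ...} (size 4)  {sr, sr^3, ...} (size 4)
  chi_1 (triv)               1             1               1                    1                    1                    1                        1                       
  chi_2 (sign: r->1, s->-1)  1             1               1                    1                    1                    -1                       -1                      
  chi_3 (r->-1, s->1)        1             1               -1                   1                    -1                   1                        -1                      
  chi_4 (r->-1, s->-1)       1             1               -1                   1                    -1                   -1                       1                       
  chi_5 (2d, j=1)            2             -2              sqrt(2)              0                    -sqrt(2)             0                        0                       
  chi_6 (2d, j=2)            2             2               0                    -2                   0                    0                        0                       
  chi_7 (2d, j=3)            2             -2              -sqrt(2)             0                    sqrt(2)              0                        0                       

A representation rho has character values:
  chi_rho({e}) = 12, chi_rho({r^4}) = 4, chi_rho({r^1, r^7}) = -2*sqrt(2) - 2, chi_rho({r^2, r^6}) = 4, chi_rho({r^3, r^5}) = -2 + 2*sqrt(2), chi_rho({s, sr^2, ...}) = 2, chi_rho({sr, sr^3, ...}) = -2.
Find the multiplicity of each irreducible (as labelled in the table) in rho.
Multiplicities: chi_1: 1, chi_2: 1, chi_3: 3, chi_4: 1, chi_5: 0, chi_6: 1, chi_7: 2.

Reasoning: Use <chi_rho, chi> = (1/|G|) sum_C |C| * chi_rho(C) * conj(chi(C)) with |G| = 16 for each irreducible chi in the table:
  <chi_rho, chi_1> = (1/16)[1*(12)*conj(1) + 1*(4)*conj(1) + 2*(-2*sqrt(2) - 2)*conj(1) + 2*(4)*conj(1) + 2*(-2 + 2*sqrt(2))*conj(1) + 4*(2)*conj(1) + 4*(-2)*conj(1)]
      = (1/16)[(12) + (4) + (-4*sqrt(2) - 4) + (8) + (-4 + 4*sqrt(2)) + (8) + (-8)] = 16/16 = 1
  <chi_rho, chi_2> = (1/16)[1*(12)*conj(1) + 1*(4)*conj(1) + 2*(-2*sqrt(2) - 2)*conj(1) + 2*(4)*conj(1) + 2*(-2 + 2*sqrt(2))*conj(1) + 4*(2)*conj(-1) + 4*(-2)*conj(-1)]
      = (1/16)[(12) + (4) + (-4*sqrt(2) - 4) + (8) + (-4 + 4*sqrt(2)) + (-8) + (8)] = 16/16 = 1
  <chi_rho, chi_3> = (1/16)[1*(12)*conj(1) + 1*(4)*conj(1) + 2*(-2*sqrt(2) - 2)*conj(-1) + 2*(4)*conj(1) + 2*(-2 + 2*sqrt(2))*conj(-1) + 4*(2)*conj(1) + 4*(-2)*conj(-1)]
      = (1/16)[(12) + (4) + (4 + 4*sqrt(2)) + (8) + (4 - 4*sqrt(2)) + (8) + (8)] = 48/16 = 3
  <chi_rho, chi_4> = (1/16)[1*(12)*conj(1) + 1*(4)*conj(1) + 2*(-2*sqrt(2) - 2)*conj(-1) + 2*(4)*conj(1) + 2*(-2 + 2*sqrt(2))*conj(-1) + 4*(2)*conj(-1) + 4*(-2)*conj(1)]
      = (1/16)[(12) + (4) + (4 + 4*sqrt(2)) + (8) + (4 - 4*sqrt(2)) + (-8) + (-8)] = 16/16 = 1
  <chi_rho, chi_5> = (1/16)[1*(12)*conj(2) + 1*(4)*conj(-2) + 2*(-2*sqrt(2) - 2)*conj(sqrt(2)) + 2*(4)*conj(0) + 2*(-2 + 2*sqrt(2))*conj(-sqrt(2)) + 4*(2)*conj(0) + 4*(-2)*conj(0)]
      = (1/16)[(24) + (-8) + (-8 - 4*sqrt(2)) + (0) + (-8 + 4*sqrt(2)) + (0) + (0)] = 0/16 = 0
  <chi_rho, chi_6> = (1/16)[1*(12)*conj(2) + 1*(4)*conj(2) + 2*(-2*sqrt(2) - 2)*conj(0) + 2*(4)*conj(-2) + 2*(-2 + 2*sqrt(2))*conj(0) + 4*(2)*conj(0) + 4*(-2)*conj(0)]
      = (1/16)[(24) + (8) + (0) + (-16) + (0) + (0) + (0)] = 16/16 = 1
  <chi_rho, chi_7> = (1/16)[1*(12)*conj(2) + 1*(4)*conj(-2) + 2*(-2*sqrt(2) - 2)*conj(-sqrt(2)) + 2*(4)*conj(0) + 2*(-2 + 2*sqrt(2))*conj(sqrt(2)) + 4*(2)*conj(0) + 4*(-2)*conj(0)]
      = (1/16)[(24) + (-8) + (4*sqrt(2) + 8) + (0) + (8 - 4*sqrt(2)) + (0) + (0)] = 32/16 = 2
Dimension check: dim(rho) = sum (mult * dim) = 1*1 + 1*1 + 3*1 + 1*1 + 0*2 + 1*2 + 2*2 = 12 = chi_rho(e) = 12.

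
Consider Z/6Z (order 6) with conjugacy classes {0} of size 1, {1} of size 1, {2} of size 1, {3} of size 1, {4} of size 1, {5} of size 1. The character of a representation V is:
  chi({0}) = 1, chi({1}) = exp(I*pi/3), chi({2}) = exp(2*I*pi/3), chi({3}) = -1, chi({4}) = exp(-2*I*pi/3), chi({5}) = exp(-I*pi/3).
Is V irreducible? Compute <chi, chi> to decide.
Irreducible: <chi, chi> = 1.

Why: <chi, chi> = (1/|G|) sum_C |C| * |chi(C)|^2 = (1/6)[1*|1|^2 + 1*|exp(I*pi/3)|^2 + 1*|exp(2*I*pi/3)|^2 + 1*|-1|^2 + 1*|exp(-2*I*pi/3)|^2 + 1*|exp(-I*pi/3)|^2]
  = (1/6)[(1) + (1) + (1) + (1) + (1) + (1)] = 6/6 = 1.
(Exp terms are combined using exp(i*s)*conj(exp(i*t)) = exp(i*(s-t)), and sums of them are collapsed using the identity that for every m > 1 the m distinct m-th roots of unity sum to 0, e.g. 1 + exp(2*I*pi/3) + exp(-2*I*pi/3) = 0.)
A character is irreducible iff <chi, chi> = 1, so this representation is irreducible.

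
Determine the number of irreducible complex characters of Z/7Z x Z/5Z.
35

Details: The number of irreducible complex representations of a finite group equals its number of conjugacy classes. Z/7Z x Z/5Z is abelian of order 35, so every element is its own conjugacy class: 35 classes, so Z/7Z x Z/5Z (order 35) has exactly 35 irreducible complex representations.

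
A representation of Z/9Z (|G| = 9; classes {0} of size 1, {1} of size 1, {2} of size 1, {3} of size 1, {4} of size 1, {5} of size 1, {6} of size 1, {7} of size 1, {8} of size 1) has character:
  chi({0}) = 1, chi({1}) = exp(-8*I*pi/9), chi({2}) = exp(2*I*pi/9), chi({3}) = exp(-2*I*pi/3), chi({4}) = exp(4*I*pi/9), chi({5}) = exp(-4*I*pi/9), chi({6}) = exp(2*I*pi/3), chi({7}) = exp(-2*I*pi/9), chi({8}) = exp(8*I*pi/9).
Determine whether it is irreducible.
Irreducible: <chi, chi> = 1.

Justification: <chi, chi> = (1/|G|) sum_C |C| * |chi(C)|^2 = (1/9)[1*|1|^2 + 1*|exp(-8*I*pi/9)|^2 + 1*|exp(2*I*pi/9)|^2 + 1*|exp(-2*I*pi/3)|^2 + 1*|exp(4*I*pi/9)|^2 + 1*|exp(-4*I*pi/9)|^2 + 1*|exp(2*I*pi/3)|^2 + 1*|exp(-2*I*pi/9)|^2 + 1*|exp(8*I*pi/9)|^2]
  = (1/9)[(1) + (1) + (1) + (1) + (1) + (1) + (1) + (1) + (1)] = 9/9 = 1.
(Exp terms are combined using exp(i*s)*conj(exp(i*t)) = exp(i*(s-t)), and sums of them are collapsed using the identity that for every m > 1 the m distinct m-th roots of unity sum to 0, e.g. 1 + exp(2*I*pi/3) + exp(-2*I*pi/3) = 0.)
A character is irreducible iff <chi, chi> = 1, so this representation is irreducible.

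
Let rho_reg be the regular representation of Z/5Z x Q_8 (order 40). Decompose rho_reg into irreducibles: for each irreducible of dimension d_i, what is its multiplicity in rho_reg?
Each irreducible V_i of dimension d_i appears with multiplicity d_i, i.e. rho_reg = (direct sum over all irreducibles V_i) d_i V_i. The irreducible dimensions for Z/5Z x Q_8 are 1, 1, 1, 1, 1, 1, 1, 1, 1, 1, 1, 1, 1, 1, 1, 1, 1, 1, 1, 1, 2, 2, 2, 2, 2: 20 irreducibles of dimension 1, each with multiplicity 1; 5 irreducibles of dimension 2, each with multiplicity 2. Total dimension 20*1*1 + 5*2*2 = 40 = |G|.

Working: General theorem: in the regular representation of a finite group G, each irreducible appears with multiplicity equal to its dimension. Check: dim(rho_reg) = sum d_i^2 = 1 + 1 + 1 + 1 + 1 + 1 + 1 + 1 + 1 + 1 + 1 + 1 + 1 + 1 + 1 + 1 + 1 + 1 + 1 + 1 + 4 + 4 + 4 + 4 + 4 = 40 = |G|.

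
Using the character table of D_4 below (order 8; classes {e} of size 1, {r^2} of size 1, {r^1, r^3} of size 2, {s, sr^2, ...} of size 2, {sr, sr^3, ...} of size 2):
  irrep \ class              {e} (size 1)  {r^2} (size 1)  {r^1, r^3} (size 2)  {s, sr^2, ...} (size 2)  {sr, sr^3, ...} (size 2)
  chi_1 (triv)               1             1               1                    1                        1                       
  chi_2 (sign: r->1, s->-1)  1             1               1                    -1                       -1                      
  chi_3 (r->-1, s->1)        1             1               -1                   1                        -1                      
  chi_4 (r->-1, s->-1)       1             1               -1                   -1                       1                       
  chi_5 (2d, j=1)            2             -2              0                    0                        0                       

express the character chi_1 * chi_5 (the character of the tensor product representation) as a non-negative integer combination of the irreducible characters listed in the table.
chi_1 tensor chi_5 = chi_5 (all other irreducibles have multiplicity 0).

Justification: The character of a tensor product is the pointwise product (chi_1 * chi_5)(C) = chi_1(C) * chi_5(C):
  {e}: (1)*(2), {r^2}: (1)*(-2), {r^1, r^3}: (1)*(0), {s, sr^2, ...}: (1)*(0), {sr, sr^3, ...}: (1)*(0)
so (chi_1 * chi_5) takes values
  {e} -> 2, {r^2} -> -2, {r^1, r^3} -> 0, {s, sr^2, ...} -> 0, {sr, sr^3, ...} -> 0.
Now take the inner product of this character with each irreducible chi from the table, <chi_1*chi_5, chi> = (1/8) sum_C |C| (chi_1*chi_5)(C) conj(chi(C)):
  <chi_1*chi_5, chi_1> = (1/8)[1*(2)*conj(1) + 1*(-2)*conj(1) + 2*(0)*conj(1) + 2*(0)*conj(1) + 2*(0)*conj(1)]
      = (1/8)[(2) + (-2) + (0) + (0) + (0)] = 0/8 = 0
  <chi_1*chi_5, chi_2> = (1/8)[1*(2)*conj(1) + 1*(-2)*conj(1) + 2*(0)*conj(1) + 2*(0)*conj(-1) + 2*(0)*conj(-1)]
      = (1/8)[(2) + (-2) + (0) + (0) + (0)] = 0/8 = 0
  <chi_1*chi_5, chi_3> = (1/8)[1*(2)*conj(1) + 1*(-2)*conj(1) + 2*(0)*conj(-1) + 2*(0)*conj(1) + 2*(0)*conj(-1)]
      = (1/8)[(2) + (-2) + (0) + (0) + (0)] = 0/8 = 0
  <chi_1*chi_5, chi_4> = (1/8)[1*(2)*conj(1) + 1*(-2)*conj(1) + 2*(0)*conj(-1) + 2*(0)*conj(-1) + 2*(0)*conj(1)]
      = (1/8)[(2) + (-2) + (0) + (0) + (0)] = 0/8 = 0
  <chi_1*chi_5, chi_5> = (1/8)[1*(2)*conj(2) + 1*(-2)*conj(-2) + 2*(0)*conj(0) + 2*(0)*conj(0) + 2*(0)*conj(0)]
      = (1/8)[(4) + (4) + (0) + (0) + (0)] = 8/8 = 1
Hence the multiplicities are chi_5: 1. Dimension check: dim(chi_1)*dim(chi_5) = 1*2 = 2 and sum (mult * dim) = 1*2 = 2.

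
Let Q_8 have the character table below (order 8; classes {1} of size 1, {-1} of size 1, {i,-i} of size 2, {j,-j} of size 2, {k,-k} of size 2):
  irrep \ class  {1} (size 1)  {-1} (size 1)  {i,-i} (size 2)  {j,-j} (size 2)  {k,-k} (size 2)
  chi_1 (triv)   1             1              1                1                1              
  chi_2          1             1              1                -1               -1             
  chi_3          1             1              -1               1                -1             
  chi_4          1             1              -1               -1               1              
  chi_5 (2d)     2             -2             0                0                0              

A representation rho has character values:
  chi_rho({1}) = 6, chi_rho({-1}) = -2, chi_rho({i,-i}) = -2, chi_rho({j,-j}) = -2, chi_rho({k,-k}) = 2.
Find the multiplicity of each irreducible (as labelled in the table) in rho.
Multiplicities: chi_1: 0, chi_2: 0, chi_3: 0, chi_4: 2, chi_5: 2.

Argument: Use <chi_rho, chi> = (1/|G|) sum_C |C| * chi_rho(C) * conj(chi(C)) with |G| = 8 for each irreducible chi in the table:
  <chi_rho, chi_1> = (1/8)[1*(6)*conj(1) + 1*(-2)*conj(1) + 2*(-2)*conj(1) + 2*(-2)*conj(1) + 2*(2)*conj(1)]
      = (1/8)[(6) + (-2) + (-4) + (-4) + (4)] = 0/8 = 0
  <chi_rho, chi_2> = (1/8)[1*(6)*conj(1) + 1*(-2)*conj(1) + 2*(-2)*conj(1) + 2*(-2)*conj(-1) + 2*(2)*conj(-1)]
      = (1/8)[(6) + (-2) + (-4) + (4) + (-4)] = 0/8 = 0
  <chi_rho, chi_3> = (1/8)[1*(6)*conj(1) + 1*(-2)*conj(1) + 2*(-2)*conj(-1) + 2*(-2)*conj(1) + 2*(2)*conj(-1)]
      = (1/8)[(6) + (-2) + (4) + (-4) + (-4)] = 0/8 = 0
  <chi_rho, chi_4> = (1/8)[1*(6)*conj(1) + 1*(-2)*conj(1) + 2*(-2)*conj(-1) + 2*(-2)*conj(-1) + 2*(2)*conj(1)]
      = (1/8)[(6) + (-2) + (4) + (4) + (4)] = 16/8 = 2
  <chi_rho, chi_5> = (1/8)[1*(6)*conj(2) + 1*(-2)*conj(-2) + 2*(-2)*conj(0) + 2*(-2)*conj(0) + 2*(2)*conj(0)]
      = (1/8)[(12) + (4) + (0) + (0) + (0)] = 16/8 = 2
Dimension check: dim(rho) = sum (mult * dim) = 0*1 + 0*1 + 0*1 + 2*1 + 2*2 = 6 = chi_rho(e) = 6.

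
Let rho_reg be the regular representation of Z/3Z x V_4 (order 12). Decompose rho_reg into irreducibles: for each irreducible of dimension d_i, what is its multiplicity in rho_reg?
Each irreducible V_i of dimension d_i appears with multiplicity d_i, i.e. rho_reg = (direct sum over all irreducibles V_i) d_i V_i. The irreducible dimensions for Z/3Z x V_4 are 1, 1, 1, 1, 1, 1, 1, 1, 1, 1, 1, 1: 12 irreducibles of dimension 1, each with multiplicity 1. Total dimension 12*1*1 = 12 = |G|.

General theorem: in the regular representation of a finite group G, each irreducible appears with multiplicity equal to its dimension. Check: dim(rho_reg) = sum d_i^2 = 1 + 1 + 1 + 1 + 1 + 1 + 1 + 1 + 1 + 1 + 1 + 1 = 12 = |G|.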